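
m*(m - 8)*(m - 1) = m^3 - 9*m^2 + 8*m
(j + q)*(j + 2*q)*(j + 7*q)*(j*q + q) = j^4*q + 10*j^3*q^2 + j^3*q + 23*j^2*q^3 + 10*j^2*q^2 + 14*j*q^4 + 23*j*q^3 + 14*q^4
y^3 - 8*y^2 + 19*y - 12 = (y - 4)*(y - 3)*(y - 1)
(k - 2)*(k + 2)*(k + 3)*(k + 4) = k^4 + 7*k^3 + 8*k^2 - 28*k - 48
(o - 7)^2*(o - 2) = o^3 - 16*o^2 + 77*o - 98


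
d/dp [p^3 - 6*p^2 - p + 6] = 3*p^2 - 12*p - 1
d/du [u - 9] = 1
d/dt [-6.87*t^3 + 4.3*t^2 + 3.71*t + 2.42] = -20.61*t^2 + 8.6*t + 3.71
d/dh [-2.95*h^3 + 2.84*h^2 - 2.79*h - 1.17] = -8.85*h^2 + 5.68*h - 2.79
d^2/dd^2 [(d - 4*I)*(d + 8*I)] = 2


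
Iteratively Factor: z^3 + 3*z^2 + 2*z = (z + 2)*(z^2 + z) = (z + 1)*(z + 2)*(z)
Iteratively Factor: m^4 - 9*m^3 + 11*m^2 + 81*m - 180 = (m - 4)*(m^3 - 5*m^2 - 9*m + 45) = (m - 5)*(m - 4)*(m^2 - 9) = (m - 5)*(m - 4)*(m - 3)*(m + 3)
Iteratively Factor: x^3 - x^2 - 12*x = (x)*(x^2 - x - 12) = x*(x + 3)*(x - 4)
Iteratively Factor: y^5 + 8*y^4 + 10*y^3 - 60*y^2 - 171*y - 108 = (y + 3)*(y^4 + 5*y^3 - 5*y^2 - 45*y - 36) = (y + 1)*(y + 3)*(y^3 + 4*y^2 - 9*y - 36) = (y + 1)*(y + 3)^2*(y^2 + y - 12) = (y - 3)*(y + 1)*(y + 3)^2*(y + 4)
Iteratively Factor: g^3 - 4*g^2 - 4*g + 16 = (g - 2)*(g^2 - 2*g - 8) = (g - 2)*(g + 2)*(g - 4)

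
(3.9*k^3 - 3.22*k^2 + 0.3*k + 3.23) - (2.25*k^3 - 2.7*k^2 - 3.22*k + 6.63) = 1.65*k^3 - 0.52*k^2 + 3.52*k - 3.4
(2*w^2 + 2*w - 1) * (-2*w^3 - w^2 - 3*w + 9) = -4*w^5 - 6*w^4 - 6*w^3 + 13*w^2 + 21*w - 9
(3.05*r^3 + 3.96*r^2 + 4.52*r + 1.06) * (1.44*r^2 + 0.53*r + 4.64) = 4.392*r^5 + 7.3189*r^4 + 22.7596*r^3 + 22.2964*r^2 + 21.5346*r + 4.9184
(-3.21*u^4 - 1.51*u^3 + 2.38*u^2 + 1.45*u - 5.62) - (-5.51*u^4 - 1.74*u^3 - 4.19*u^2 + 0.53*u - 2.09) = 2.3*u^4 + 0.23*u^3 + 6.57*u^2 + 0.92*u - 3.53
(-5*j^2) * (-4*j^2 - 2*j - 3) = 20*j^4 + 10*j^3 + 15*j^2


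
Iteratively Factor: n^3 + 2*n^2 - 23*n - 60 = (n + 3)*(n^2 - n - 20) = (n - 5)*(n + 3)*(n + 4)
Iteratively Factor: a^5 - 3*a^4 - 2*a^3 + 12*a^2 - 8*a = (a + 2)*(a^4 - 5*a^3 + 8*a^2 - 4*a) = (a - 1)*(a + 2)*(a^3 - 4*a^2 + 4*a) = a*(a - 1)*(a + 2)*(a^2 - 4*a + 4) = a*(a - 2)*(a - 1)*(a + 2)*(a - 2)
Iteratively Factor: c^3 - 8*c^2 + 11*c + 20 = (c - 4)*(c^2 - 4*c - 5) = (c - 4)*(c + 1)*(c - 5)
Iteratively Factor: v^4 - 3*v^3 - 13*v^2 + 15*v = (v + 3)*(v^3 - 6*v^2 + 5*v) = v*(v + 3)*(v^2 - 6*v + 5) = v*(v - 1)*(v + 3)*(v - 5)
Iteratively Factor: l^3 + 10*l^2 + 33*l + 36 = (l + 3)*(l^2 + 7*l + 12) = (l + 3)*(l + 4)*(l + 3)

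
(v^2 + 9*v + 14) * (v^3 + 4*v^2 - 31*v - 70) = v^5 + 13*v^4 + 19*v^3 - 293*v^2 - 1064*v - 980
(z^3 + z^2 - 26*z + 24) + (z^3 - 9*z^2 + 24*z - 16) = 2*z^3 - 8*z^2 - 2*z + 8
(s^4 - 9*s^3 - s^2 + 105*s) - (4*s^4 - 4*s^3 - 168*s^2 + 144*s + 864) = -3*s^4 - 5*s^3 + 167*s^2 - 39*s - 864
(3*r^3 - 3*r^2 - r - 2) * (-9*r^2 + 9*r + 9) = -27*r^5 + 54*r^4 + 9*r^3 - 18*r^2 - 27*r - 18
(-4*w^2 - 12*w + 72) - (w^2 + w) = -5*w^2 - 13*w + 72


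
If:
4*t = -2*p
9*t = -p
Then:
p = 0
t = 0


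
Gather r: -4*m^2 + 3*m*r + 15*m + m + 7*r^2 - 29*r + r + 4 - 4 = -4*m^2 + 16*m + 7*r^2 + r*(3*m - 28)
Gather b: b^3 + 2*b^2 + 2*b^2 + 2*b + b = b^3 + 4*b^2 + 3*b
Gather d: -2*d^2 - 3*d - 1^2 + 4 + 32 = -2*d^2 - 3*d + 35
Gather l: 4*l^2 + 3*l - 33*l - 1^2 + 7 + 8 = 4*l^2 - 30*l + 14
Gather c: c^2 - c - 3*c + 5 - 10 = c^2 - 4*c - 5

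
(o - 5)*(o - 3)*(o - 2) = o^3 - 10*o^2 + 31*o - 30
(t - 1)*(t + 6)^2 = t^3 + 11*t^2 + 24*t - 36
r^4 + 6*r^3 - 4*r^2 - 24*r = r*(r - 2)*(r + 2)*(r + 6)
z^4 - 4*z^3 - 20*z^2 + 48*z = z*(z - 6)*(z - 2)*(z + 4)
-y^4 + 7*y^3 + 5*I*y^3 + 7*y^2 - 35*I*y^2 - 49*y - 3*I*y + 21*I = (y - 7)*(y - 3*I)*(I*y + 1)^2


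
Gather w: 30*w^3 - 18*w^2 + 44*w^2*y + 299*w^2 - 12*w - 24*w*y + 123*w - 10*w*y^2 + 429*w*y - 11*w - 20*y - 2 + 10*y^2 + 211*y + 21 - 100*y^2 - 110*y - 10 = 30*w^3 + w^2*(44*y + 281) + w*(-10*y^2 + 405*y + 100) - 90*y^2 + 81*y + 9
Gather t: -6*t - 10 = -6*t - 10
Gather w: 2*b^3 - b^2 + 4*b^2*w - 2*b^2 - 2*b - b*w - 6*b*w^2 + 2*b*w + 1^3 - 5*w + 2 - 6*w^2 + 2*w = 2*b^3 - 3*b^2 - 2*b + w^2*(-6*b - 6) + w*(4*b^2 + b - 3) + 3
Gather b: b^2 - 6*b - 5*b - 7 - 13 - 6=b^2 - 11*b - 26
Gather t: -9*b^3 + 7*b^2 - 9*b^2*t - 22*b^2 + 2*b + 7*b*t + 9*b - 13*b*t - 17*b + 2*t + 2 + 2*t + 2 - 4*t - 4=-9*b^3 - 15*b^2 - 6*b + t*(-9*b^2 - 6*b)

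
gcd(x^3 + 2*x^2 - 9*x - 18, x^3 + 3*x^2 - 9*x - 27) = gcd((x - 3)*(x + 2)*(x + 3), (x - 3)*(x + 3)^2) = x^2 - 9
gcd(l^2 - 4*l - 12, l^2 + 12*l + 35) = 1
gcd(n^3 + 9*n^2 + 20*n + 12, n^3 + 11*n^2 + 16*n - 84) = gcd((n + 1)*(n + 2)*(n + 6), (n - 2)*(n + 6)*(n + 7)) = n + 6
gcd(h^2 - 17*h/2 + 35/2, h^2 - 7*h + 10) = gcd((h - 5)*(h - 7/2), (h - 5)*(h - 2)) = h - 5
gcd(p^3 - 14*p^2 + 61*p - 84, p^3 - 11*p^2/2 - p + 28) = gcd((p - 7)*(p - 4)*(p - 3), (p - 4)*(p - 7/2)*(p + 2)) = p - 4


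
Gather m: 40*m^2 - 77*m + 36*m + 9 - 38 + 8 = 40*m^2 - 41*m - 21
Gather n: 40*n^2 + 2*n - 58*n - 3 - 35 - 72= 40*n^2 - 56*n - 110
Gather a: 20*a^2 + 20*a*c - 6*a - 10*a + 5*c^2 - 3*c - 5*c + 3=20*a^2 + a*(20*c - 16) + 5*c^2 - 8*c + 3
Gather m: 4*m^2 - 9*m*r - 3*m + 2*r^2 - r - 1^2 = 4*m^2 + m*(-9*r - 3) + 2*r^2 - r - 1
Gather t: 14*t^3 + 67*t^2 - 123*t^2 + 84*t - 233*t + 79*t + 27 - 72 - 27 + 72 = 14*t^3 - 56*t^2 - 70*t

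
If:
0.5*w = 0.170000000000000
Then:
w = 0.34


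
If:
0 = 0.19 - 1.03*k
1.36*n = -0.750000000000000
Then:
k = 0.18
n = -0.55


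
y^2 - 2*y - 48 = (y - 8)*(y + 6)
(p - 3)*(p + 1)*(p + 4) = p^3 + 2*p^2 - 11*p - 12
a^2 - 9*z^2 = (a - 3*z)*(a + 3*z)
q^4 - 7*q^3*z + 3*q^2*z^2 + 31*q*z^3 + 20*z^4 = (q - 5*z)*(q - 4*z)*(q + z)^2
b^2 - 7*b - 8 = (b - 8)*(b + 1)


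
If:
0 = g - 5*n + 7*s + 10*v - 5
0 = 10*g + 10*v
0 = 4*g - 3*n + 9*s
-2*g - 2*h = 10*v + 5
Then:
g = -v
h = -4*v - 5/2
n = 109*v/24 - 15/8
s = 47*v/24 - 5/8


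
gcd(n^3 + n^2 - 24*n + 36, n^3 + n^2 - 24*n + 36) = n^3 + n^2 - 24*n + 36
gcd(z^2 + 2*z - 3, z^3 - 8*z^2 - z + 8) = z - 1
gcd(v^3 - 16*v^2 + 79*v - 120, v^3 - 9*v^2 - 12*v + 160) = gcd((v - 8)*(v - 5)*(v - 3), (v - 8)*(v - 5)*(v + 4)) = v^2 - 13*v + 40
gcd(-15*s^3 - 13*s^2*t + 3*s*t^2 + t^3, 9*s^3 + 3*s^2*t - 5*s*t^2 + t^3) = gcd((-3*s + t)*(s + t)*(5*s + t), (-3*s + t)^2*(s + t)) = 3*s^2 + 2*s*t - t^2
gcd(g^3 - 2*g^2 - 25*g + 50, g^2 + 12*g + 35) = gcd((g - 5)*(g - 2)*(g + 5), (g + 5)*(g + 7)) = g + 5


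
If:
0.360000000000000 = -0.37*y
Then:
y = -0.97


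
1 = 1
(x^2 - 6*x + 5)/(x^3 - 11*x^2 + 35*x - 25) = 1/(x - 5)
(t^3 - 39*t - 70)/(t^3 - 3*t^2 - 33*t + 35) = (t + 2)/(t - 1)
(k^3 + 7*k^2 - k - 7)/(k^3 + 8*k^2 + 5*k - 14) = (k + 1)/(k + 2)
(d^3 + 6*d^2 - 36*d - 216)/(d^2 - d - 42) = (d^2 - 36)/(d - 7)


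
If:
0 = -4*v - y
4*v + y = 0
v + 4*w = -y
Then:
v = -y/4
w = -3*y/16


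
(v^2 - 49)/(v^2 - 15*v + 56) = (v + 7)/(v - 8)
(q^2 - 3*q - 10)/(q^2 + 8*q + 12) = (q - 5)/(q + 6)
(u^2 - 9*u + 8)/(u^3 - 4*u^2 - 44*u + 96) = (u - 1)/(u^2 + 4*u - 12)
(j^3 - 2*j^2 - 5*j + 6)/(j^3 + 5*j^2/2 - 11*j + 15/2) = 2*(j^2 - j - 6)/(2*j^2 + 7*j - 15)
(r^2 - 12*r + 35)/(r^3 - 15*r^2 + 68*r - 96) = (r^2 - 12*r + 35)/(r^3 - 15*r^2 + 68*r - 96)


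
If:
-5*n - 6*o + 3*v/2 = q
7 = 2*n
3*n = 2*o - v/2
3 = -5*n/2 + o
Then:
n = 7/2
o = 47/4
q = -49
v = 26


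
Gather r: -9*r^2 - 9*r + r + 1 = -9*r^2 - 8*r + 1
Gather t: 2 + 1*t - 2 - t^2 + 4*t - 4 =-t^2 + 5*t - 4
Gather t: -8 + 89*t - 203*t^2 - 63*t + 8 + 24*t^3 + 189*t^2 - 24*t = 24*t^3 - 14*t^2 + 2*t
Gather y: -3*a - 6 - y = -3*a - y - 6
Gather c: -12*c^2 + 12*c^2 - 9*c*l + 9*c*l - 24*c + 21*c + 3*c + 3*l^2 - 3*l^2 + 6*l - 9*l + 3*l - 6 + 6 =0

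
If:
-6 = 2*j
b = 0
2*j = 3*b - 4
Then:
No Solution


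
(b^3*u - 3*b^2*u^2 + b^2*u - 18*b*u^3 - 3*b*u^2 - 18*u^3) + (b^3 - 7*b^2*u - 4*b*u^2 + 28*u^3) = b^3*u + b^3 - 3*b^2*u^2 - 6*b^2*u - 18*b*u^3 - 7*b*u^2 + 10*u^3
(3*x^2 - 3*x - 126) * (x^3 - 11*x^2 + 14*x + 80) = 3*x^5 - 36*x^4 - 51*x^3 + 1584*x^2 - 2004*x - 10080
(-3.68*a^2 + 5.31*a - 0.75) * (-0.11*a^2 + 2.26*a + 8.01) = 0.4048*a^4 - 8.9009*a^3 - 17.3937*a^2 + 40.8381*a - 6.0075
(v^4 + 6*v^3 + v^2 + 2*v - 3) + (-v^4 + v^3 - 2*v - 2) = 7*v^3 + v^2 - 5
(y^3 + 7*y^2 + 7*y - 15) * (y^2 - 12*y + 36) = y^5 - 5*y^4 - 41*y^3 + 153*y^2 + 432*y - 540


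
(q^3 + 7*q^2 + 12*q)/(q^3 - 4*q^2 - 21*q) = (q + 4)/(q - 7)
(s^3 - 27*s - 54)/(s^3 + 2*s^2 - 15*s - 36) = (s - 6)/(s - 4)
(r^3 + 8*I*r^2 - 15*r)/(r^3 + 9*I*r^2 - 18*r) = (r + 5*I)/(r + 6*I)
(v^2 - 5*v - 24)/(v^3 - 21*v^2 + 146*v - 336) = (v + 3)/(v^2 - 13*v + 42)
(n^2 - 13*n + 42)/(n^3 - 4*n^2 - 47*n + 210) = (n - 7)/(n^2 + 2*n - 35)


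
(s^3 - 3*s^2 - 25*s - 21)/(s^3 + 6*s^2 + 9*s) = (s^2 - 6*s - 7)/(s*(s + 3))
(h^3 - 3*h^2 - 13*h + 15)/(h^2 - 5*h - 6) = (-h^3 + 3*h^2 + 13*h - 15)/(-h^2 + 5*h + 6)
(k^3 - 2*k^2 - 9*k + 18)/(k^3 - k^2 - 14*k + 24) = (k + 3)/(k + 4)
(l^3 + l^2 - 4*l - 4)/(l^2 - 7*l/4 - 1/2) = 4*(l^2 + 3*l + 2)/(4*l + 1)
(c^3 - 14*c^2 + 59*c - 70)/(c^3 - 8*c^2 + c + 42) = (c^2 - 7*c + 10)/(c^2 - c - 6)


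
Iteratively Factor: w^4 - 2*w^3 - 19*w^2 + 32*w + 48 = (w + 4)*(w^3 - 6*w^2 + 5*w + 12) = (w - 3)*(w + 4)*(w^2 - 3*w - 4) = (w - 4)*(w - 3)*(w + 4)*(w + 1)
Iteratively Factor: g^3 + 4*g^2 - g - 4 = (g + 4)*(g^2 - 1) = (g - 1)*(g + 4)*(g + 1)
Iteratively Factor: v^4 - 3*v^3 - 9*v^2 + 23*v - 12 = (v - 1)*(v^3 - 2*v^2 - 11*v + 12) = (v - 4)*(v - 1)*(v^2 + 2*v - 3) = (v - 4)*(v - 1)*(v + 3)*(v - 1)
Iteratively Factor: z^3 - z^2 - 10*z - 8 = (z + 2)*(z^2 - 3*z - 4) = (z - 4)*(z + 2)*(z + 1)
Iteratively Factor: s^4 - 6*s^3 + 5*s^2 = (s)*(s^3 - 6*s^2 + 5*s) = s^2*(s^2 - 6*s + 5) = s^2*(s - 1)*(s - 5)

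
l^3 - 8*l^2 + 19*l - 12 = (l - 4)*(l - 3)*(l - 1)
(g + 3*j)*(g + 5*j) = g^2 + 8*g*j + 15*j^2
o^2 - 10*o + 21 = (o - 7)*(o - 3)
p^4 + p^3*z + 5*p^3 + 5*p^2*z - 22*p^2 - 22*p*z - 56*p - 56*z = (p - 4)*(p + 2)*(p + 7)*(p + z)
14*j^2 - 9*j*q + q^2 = (-7*j + q)*(-2*j + q)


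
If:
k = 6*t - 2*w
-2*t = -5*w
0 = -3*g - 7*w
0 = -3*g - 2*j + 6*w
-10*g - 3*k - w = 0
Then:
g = 0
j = 0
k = 0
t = 0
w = 0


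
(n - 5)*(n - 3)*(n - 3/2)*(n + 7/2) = n^4 - 6*n^3 - 25*n^2/4 + 72*n - 315/4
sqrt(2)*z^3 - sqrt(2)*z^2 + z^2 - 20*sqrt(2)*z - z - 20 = (z - 5)*(z + 4)*(sqrt(2)*z + 1)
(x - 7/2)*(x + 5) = x^2 + 3*x/2 - 35/2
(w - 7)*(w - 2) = w^2 - 9*w + 14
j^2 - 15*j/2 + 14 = (j - 4)*(j - 7/2)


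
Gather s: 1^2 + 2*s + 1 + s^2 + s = s^2 + 3*s + 2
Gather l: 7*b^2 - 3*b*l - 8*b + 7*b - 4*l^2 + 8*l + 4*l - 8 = 7*b^2 - b - 4*l^2 + l*(12 - 3*b) - 8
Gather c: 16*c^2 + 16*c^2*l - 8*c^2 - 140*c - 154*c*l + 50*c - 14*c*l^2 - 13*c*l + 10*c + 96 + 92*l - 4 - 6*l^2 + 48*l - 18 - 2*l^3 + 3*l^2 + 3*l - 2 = c^2*(16*l + 8) + c*(-14*l^2 - 167*l - 80) - 2*l^3 - 3*l^2 + 143*l + 72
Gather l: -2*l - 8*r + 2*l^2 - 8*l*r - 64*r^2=2*l^2 + l*(-8*r - 2) - 64*r^2 - 8*r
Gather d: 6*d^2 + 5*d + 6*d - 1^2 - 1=6*d^2 + 11*d - 2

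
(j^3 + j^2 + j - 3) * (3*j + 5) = 3*j^4 + 8*j^3 + 8*j^2 - 4*j - 15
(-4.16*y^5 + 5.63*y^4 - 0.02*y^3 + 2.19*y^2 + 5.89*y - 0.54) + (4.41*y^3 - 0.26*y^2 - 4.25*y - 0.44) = -4.16*y^5 + 5.63*y^4 + 4.39*y^3 + 1.93*y^2 + 1.64*y - 0.98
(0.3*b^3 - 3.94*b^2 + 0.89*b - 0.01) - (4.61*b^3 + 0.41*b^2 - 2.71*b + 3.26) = -4.31*b^3 - 4.35*b^2 + 3.6*b - 3.27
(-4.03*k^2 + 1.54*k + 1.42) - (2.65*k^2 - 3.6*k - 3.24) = -6.68*k^2 + 5.14*k + 4.66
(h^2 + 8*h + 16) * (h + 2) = h^3 + 10*h^2 + 32*h + 32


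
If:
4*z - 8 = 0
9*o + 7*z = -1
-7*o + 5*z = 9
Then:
No Solution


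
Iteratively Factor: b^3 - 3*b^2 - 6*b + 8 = (b - 1)*(b^2 - 2*b - 8) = (b - 1)*(b + 2)*(b - 4)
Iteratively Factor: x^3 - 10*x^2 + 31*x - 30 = (x - 2)*(x^2 - 8*x + 15) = (x - 5)*(x - 2)*(x - 3)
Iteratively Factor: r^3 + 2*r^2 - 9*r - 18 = (r + 2)*(r^2 - 9) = (r + 2)*(r + 3)*(r - 3)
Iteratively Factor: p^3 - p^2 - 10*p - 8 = (p + 1)*(p^2 - 2*p - 8) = (p + 1)*(p + 2)*(p - 4)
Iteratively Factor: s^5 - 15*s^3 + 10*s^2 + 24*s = (s - 2)*(s^4 + 2*s^3 - 11*s^2 - 12*s) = s*(s - 2)*(s^3 + 2*s^2 - 11*s - 12) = s*(s - 2)*(s + 1)*(s^2 + s - 12) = s*(s - 2)*(s + 1)*(s + 4)*(s - 3)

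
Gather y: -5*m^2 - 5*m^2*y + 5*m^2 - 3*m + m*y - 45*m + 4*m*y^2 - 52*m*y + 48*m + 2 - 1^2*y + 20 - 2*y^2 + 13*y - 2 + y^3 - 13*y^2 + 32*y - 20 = y^3 + y^2*(4*m - 15) + y*(-5*m^2 - 51*m + 44)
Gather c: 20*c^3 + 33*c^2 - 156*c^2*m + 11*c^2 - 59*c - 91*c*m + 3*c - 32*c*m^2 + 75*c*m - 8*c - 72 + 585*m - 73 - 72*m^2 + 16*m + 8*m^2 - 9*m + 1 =20*c^3 + c^2*(44 - 156*m) + c*(-32*m^2 - 16*m - 64) - 64*m^2 + 592*m - 144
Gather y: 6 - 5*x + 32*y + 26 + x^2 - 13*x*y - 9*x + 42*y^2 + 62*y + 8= x^2 - 14*x + 42*y^2 + y*(94 - 13*x) + 40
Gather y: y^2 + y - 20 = y^2 + y - 20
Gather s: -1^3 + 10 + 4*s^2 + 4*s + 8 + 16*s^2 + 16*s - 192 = 20*s^2 + 20*s - 175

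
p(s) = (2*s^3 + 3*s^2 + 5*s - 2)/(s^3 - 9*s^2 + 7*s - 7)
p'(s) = (-3*s^2 + 18*s - 7)*(2*s^3 + 3*s^2 + 5*s - 2)/(s^3 - 9*s^2 + 7*s - 7)^2 + (6*s^2 + 6*s + 5)/(s^3 - 9*s^2 + 7*s - 7) = 3*(-7*s^4 + 6*s^3 + 10*s^2 - 26*s - 7)/(s^6 - 18*s^5 + 95*s^4 - 140*s^3 + 175*s^2 - 98*s + 49)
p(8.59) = 66.88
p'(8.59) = -193.76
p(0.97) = -0.97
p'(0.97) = -1.17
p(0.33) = -0.01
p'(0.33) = -1.36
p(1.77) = -1.58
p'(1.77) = -0.58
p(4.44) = -3.87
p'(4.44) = -1.47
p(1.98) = -1.70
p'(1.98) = -0.56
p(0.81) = -0.76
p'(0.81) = -1.42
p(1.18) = -1.18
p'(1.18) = -0.89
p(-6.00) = 0.60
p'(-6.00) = -0.09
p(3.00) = -2.35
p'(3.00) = -0.75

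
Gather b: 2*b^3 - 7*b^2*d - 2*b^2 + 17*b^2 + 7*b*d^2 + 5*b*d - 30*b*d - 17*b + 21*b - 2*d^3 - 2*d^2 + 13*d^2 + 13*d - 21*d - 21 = 2*b^3 + b^2*(15 - 7*d) + b*(7*d^2 - 25*d + 4) - 2*d^3 + 11*d^2 - 8*d - 21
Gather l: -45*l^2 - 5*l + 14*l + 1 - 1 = -45*l^2 + 9*l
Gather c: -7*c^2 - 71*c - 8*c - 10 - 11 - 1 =-7*c^2 - 79*c - 22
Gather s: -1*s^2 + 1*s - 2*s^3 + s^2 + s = -2*s^3 + 2*s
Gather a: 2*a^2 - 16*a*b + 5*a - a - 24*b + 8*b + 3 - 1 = 2*a^2 + a*(4 - 16*b) - 16*b + 2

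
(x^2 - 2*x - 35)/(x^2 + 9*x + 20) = (x - 7)/(x + 4)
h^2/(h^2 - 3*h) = h/(h - 3)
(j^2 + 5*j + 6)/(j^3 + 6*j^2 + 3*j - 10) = (j + 3)/(j^2 + 4*j - 5)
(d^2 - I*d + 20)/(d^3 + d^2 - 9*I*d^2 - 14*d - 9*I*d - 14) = (d^2 - I*d + 20)/(d^3 + d^2*(1 - 9*I) - d*(14 + 9*I) - 14)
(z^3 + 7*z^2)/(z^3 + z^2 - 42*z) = z/(z - 6)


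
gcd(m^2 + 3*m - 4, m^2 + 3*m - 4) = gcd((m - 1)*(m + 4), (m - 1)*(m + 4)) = m^2 + 3*m - 4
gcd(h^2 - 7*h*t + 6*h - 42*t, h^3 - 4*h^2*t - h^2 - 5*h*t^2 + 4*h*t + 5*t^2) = 1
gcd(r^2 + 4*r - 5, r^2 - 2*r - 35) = r + 5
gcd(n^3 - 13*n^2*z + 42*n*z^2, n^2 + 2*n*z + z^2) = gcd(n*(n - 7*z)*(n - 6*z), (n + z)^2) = 1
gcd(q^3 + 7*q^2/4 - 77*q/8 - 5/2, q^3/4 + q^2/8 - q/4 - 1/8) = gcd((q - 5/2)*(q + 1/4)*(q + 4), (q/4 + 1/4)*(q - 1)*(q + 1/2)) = 1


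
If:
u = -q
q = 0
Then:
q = 0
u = 0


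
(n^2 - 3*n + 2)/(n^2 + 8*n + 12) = (n^2 - 3*n + 2)/(n^2 + 8*n + 12)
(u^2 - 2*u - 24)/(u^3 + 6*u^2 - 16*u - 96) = (u - 6)/(u^2 + 2*u - 24)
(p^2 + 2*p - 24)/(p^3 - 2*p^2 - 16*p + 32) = (p + 6)/(p^2 + 2*p - 8)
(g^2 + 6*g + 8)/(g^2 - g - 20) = (g + 2)/(g - 5)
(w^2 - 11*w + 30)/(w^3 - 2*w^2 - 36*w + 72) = (w - 5)/(w^2 + 4*w - 12)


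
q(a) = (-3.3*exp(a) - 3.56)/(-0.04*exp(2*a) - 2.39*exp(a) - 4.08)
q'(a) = (-3.3*exp(a) - 3.56)*(0.08*exp(2*a) + 2.39*exp(a))/(-0.04*exp(2*a) - 2.39*exp(a) - 4.08)^2 - 3.3*exp(a)/(-0.04*exp(2*a) - 2.39*exp(a) - 4.08) = (-0.132*exp(2*a) - 0.2848*exp(a) + 4.9556)*exp(a)/(0.0016*exp(4*a) + 0.1912*exp(3*a) + 6.0385*exp(2*a) + 19.5024*exp(a) + 16.6464)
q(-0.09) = 1.04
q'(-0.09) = 0.11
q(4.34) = 0.61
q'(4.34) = -0.34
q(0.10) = 1.06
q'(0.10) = 0.11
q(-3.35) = 0.88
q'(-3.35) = 0.01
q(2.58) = 1.11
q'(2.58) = -0.16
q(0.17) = 1.07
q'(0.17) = 0.11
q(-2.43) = 0.90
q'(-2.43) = 0.02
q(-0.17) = 1.04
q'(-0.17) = 0.10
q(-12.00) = 0.87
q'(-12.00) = 0.00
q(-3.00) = 0.89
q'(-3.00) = 0.01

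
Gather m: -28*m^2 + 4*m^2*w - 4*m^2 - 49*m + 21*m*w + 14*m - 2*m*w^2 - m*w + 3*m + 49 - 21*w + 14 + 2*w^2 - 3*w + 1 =m^2*(4*w - 32) + m*(-2*w^2 + 20*w - 32) + 2*w^2 - 24*w + 64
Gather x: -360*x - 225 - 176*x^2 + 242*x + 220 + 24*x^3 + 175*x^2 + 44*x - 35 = 24*x^3 - x^2 - 74*x - 40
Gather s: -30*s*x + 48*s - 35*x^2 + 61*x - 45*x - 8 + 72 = s*(48 - 30*x) - 35*x^2 + 16*x + 64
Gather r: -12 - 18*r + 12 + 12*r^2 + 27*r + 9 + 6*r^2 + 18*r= 18*r^2 + 27*r + 9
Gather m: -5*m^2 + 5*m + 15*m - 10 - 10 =-5*m^2 + 20*m - 20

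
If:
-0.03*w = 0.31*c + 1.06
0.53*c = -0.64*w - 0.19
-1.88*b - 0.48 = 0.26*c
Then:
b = 0.25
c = -3.69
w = 2.76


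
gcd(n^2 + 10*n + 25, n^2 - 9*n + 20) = 1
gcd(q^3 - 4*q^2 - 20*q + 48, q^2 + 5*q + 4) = q + 4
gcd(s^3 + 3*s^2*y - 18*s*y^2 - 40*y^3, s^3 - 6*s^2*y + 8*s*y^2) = -s + 4*y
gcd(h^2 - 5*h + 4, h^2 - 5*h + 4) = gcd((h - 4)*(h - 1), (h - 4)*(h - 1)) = h^2 - 5*h + 4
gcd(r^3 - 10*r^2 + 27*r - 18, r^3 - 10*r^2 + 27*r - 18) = r^3 - 10*r^2 + 27*r - 18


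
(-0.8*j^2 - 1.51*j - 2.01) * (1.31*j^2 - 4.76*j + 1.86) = -1.048*j^4 + 1.8299*j^3 + 3.0665*j^2 + 6.759*j - 3.7386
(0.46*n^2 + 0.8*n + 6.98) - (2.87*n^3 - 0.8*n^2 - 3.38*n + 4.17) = -2.87*n^3 + 1.26*n^2 + 4.18*n + 2.81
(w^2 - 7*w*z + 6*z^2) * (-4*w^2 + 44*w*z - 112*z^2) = -4*w^4 + 72*w^3*z - 444*w^2*z^2 + 1048*w*z^3 - 672*z^4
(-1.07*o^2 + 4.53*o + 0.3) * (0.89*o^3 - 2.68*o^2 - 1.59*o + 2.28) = -0.9523*o^5 + 6.8993*o^4 - 10.1721*o^3 - 10.4463*o^2 + 9.8514*o + 0.684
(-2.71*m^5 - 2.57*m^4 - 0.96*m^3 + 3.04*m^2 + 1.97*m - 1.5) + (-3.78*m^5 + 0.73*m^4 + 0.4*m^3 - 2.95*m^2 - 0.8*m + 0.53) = -6.49*m^5 - 1.84*m^4 - 0.56*m^3 + 0.0899999999999999*m^2 + 1.17*m - 0.97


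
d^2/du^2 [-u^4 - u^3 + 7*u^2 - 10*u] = -12*u^2 - 6*u + 14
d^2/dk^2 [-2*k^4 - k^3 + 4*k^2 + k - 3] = -24*k^2 - 6*k + 8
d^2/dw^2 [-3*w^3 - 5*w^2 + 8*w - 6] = -18*w - 10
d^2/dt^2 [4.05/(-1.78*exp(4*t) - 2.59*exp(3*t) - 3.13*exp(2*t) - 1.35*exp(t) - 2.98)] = (-4.05*(7.12*exp(3*t) + 7.77*exp(2*t) + 6.26*exp(t) + 1.35)*(14.24*exp(3*t) + 15.54*exp(2*t) + 12.52*exp(t) + 2.7)*exp(t) + (115.344*exp(3*t) + 94.4055*exp(2*t) + 50.706*exp(t) + 5.4675)*(1.78*exp(4*t) + 2.59*exp(3*t) + 3.13*exp(2*t) + 1.35*exp(t) + 2.98))*exp(t)/(1.78*exp(4*t) + 2.59*exp(3*t) + 3.13*exp(2*t) + 1.35*exp(t) + 2.98)^3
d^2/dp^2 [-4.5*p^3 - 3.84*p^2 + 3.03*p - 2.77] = -27.0*p - 7.68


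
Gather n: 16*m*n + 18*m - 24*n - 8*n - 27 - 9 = 18*m + n*(16*m - 32) - 36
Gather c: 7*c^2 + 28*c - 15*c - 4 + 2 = 7*c^2 + 13*c - 2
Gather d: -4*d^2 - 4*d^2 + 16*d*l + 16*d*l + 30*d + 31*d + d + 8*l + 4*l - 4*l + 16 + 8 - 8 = -8*d^2 + d*(32*l + 62) + 8*l + 16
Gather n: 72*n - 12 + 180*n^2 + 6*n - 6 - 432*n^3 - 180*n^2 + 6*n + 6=-432*n^3 + 84*n - 12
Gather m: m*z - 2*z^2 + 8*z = m*z - 2*z^2 + 8*z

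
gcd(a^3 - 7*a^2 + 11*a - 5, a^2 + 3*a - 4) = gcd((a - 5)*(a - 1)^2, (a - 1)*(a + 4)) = a - 1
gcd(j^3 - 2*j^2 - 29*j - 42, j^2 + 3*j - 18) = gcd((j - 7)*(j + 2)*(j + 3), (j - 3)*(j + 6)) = 1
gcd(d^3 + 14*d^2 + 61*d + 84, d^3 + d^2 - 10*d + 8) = d + 4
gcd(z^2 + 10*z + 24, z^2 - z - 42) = z + 6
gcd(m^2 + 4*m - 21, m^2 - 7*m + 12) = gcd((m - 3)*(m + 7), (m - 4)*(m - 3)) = m - 3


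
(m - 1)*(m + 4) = m^2 + 3*m - 4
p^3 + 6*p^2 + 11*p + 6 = (p + 1)*(p + 2)*(p + 3)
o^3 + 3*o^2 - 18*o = o*(o - 3)*(o + 6)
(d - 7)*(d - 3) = d^2 - 10*d + 21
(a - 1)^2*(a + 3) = a^3 + a^2 - 5*a + 3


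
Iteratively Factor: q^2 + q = (q + 1)*(q)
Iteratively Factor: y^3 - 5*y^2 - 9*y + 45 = (y - 5)*(y^2 - 9) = (y - 5)*(y - 3)*(y + 3)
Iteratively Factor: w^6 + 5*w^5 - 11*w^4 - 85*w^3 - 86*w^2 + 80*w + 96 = (w + 3)*(w^5 + 2*w^4 - 17*w^3 - 34*w^2 + 16*w + 32) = (w + 2)*(w + 3)*(w^4 - 17*w^2 + 16) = (w + 1)*(w + 2)*(w + 3)*(w^3 - w^2 - 16*w + 16) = (w + 1)*(w + 2)*(w + 3)*(w + 4)*(w^2 - 5*w + 4) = (w - 4)*(w + 1)*(w + 2)*(w + 3)*(w + 4)*(w - 1)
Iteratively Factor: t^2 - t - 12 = (t + 3)*(t - 4)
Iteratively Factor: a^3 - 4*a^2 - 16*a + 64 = (a - 4)*(a^2 - 16) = (a - 4)*(a + 4)*(a - 4)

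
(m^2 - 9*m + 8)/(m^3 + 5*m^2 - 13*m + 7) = (m - 8)/(m^2 + 6*m - 7)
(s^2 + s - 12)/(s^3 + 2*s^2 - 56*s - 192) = (s - 3)/(s^2 - 2*s - 48)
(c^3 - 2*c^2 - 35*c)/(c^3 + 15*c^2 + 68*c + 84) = c*(c^2 - 2*c - 35)/(c^3 + 15*c^2 + 68*c + 84)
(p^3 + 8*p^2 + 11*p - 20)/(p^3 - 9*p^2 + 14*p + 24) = (p^3 + 8*p^2 + 11*p - 20)/(p^3 - 9*p^2 + 14*p + 24)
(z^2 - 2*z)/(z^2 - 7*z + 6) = z*(z - 2)/(z^2 - 7*z + 6)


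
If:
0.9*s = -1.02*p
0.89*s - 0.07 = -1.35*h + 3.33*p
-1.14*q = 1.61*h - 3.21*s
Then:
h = 0.0518518518518519 - 2.83572984749455*s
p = -0.882352941176471*s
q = 6.82063601268968*s - 0.0732293697205978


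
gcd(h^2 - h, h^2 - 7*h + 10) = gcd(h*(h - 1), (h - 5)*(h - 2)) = 1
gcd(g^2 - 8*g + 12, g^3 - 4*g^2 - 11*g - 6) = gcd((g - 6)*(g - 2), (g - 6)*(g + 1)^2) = g - 6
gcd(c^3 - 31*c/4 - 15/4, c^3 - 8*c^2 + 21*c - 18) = c - 3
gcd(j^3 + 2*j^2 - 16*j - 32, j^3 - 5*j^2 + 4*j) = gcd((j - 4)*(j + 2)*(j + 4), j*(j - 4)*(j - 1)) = j - 4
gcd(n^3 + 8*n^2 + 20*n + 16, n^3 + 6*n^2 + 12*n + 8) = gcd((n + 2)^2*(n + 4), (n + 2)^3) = n^2 + 4*n + 4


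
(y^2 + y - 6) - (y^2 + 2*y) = -y - 6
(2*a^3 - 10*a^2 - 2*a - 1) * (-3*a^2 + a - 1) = -6*a^5 + 32*a^4 - 6*a^3 + 11*a^2 + a + 1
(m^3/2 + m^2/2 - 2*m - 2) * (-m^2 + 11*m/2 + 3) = -m^5/2 + 9*m^4/4 + 25*m^3/4 - 15*m^2/2 - 17*m - 6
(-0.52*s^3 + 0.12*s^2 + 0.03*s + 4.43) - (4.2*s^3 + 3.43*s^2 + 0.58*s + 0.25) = -4.72*s^3 - 3.31*s^2 - 0.55*s + 4.18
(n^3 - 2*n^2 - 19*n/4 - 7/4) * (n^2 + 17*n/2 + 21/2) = n^5 + 13*n^4/2 - 45*n^3/4 - 505*n^2/8 - 259*n/4 - 147/8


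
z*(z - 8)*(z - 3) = z^3 - 11*z^2 + 24*z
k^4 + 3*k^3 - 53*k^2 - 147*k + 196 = (k - 7)*(k - 1)*(k + 4)*(k + 7)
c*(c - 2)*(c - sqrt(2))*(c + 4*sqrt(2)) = c^4 - 2*c^3 + 3*sqrt(2)*c^3 - 6*sqrt(2)*c^2 - 8*c^2 + 16*c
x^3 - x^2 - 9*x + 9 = (x - 3)*(x - 1)*(x + 3)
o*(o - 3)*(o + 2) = o^3 - o^2 - 6*o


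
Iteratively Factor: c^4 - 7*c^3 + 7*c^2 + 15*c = (c - 5)*(c^3 - 2*c^2 - 3*c) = (c - 5)*(c + 1)*(c^2 - 3*c) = (c - 5)*(c - 3)*(c + 1)*(c)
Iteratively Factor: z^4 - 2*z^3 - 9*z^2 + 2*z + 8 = (z - 1)*(z^3 - z^2 - 10*z - 8) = (z - 1)*(z + 1)*(z^2 - 2*z - 8) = (z - 4)*(z - 1)*(z + 1)*(z + 2)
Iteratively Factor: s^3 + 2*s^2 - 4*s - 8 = (s + 2)*(s^2 - 4) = (s - 2)*(s + 2)*(s + 2)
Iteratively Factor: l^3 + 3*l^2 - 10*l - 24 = (l + 2)*(l^2 + l - 12) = (l - 3)*(l + 2)*(l + 4)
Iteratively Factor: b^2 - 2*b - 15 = (b + 3)*(b - 5)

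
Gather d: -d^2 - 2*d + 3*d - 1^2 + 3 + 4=-d^2 + d + 6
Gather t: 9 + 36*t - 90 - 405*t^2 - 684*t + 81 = -405*t^2 - 648*t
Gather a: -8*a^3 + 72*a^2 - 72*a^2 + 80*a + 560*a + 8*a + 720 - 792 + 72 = -8*a^3 + 648*a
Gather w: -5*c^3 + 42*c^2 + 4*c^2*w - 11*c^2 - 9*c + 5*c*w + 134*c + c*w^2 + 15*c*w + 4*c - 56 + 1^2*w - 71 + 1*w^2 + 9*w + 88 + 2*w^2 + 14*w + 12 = -5*c^3 + 31*c^2 + 129*c + w^2*(c + 3) + w*(4*c^2 + 20*c + 24) - 27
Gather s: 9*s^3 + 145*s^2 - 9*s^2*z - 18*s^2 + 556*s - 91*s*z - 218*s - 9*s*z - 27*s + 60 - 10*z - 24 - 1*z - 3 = 9*s^3 + s^2*(127 - 9*z) + s*(311 - 100*z) - 11*z + 33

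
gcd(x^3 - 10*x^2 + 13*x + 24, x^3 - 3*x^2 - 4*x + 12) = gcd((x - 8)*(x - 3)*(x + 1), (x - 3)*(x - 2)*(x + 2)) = x - 3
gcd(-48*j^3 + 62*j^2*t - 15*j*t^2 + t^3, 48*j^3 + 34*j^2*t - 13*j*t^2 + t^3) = 48*j^2 - 14*j*t + t^2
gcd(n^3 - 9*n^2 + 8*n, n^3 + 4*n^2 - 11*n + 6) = n - 1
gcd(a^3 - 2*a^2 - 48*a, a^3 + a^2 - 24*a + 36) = a + 6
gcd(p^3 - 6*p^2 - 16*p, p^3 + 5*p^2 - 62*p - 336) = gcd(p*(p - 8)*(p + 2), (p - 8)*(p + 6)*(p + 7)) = p - 8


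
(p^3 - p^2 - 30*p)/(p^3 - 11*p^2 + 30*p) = (p + 5)/(p - 5)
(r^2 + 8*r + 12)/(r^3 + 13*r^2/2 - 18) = 2/(2*r - 3)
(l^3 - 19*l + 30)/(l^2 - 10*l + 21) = (l^2 + 3*l - 10)/(l - 7)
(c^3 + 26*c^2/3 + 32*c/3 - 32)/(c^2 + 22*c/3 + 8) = (3*c^2 + 8*c - 16)/(3*c + 4)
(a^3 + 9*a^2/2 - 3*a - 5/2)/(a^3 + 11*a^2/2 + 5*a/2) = (a - 1)/a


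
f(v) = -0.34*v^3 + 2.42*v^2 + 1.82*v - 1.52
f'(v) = -1.02*v^2 + 4.84*v + 1.82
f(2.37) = 11.86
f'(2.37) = 7.56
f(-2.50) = 14.37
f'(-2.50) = -16.66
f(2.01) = 9.15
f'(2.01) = 7.43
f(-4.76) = 81.32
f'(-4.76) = -44.33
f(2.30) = 11.33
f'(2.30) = 7.56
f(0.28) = -0.83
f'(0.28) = 3.10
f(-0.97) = -0.70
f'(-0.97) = -3.83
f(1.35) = 4.51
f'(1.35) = 6.50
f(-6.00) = 148.12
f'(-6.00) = -63.94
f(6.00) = 23.08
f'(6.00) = -5.86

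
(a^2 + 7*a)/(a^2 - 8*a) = (a + 7)/(a - 8)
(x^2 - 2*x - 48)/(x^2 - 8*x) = (x + 6)/x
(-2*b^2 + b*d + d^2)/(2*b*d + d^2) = (-b + d)/d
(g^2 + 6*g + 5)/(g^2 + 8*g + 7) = (g + 5)/(g + 7)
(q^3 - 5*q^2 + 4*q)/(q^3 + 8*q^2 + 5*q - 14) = q*(q - 4)/(q^2 + 9*q + 14)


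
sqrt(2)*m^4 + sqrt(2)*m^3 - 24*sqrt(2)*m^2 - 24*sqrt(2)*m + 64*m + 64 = (m - 2*sqrt(2))^2*(m + 4*sqrt(2))*(sqrt(2)*m + sqrt(2))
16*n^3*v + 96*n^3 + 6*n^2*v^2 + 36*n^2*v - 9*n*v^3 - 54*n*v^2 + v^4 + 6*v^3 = (-8*n + v)*(-2*n + v)*(n + v)*(v + 6)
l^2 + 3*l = l*(l + 3)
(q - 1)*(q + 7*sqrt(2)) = q^2 - q + 7*sqrt(2)*q - 7*sqrt(2)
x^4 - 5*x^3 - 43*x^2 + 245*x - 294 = (x - 7)*(x - 3)*(x - 2)*(x + 7)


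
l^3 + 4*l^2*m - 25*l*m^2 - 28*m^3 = (l - 4*m)*(l + m)*(l + 7*m)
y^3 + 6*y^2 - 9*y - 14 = (y - 2)*(y + 1)*(y + 7)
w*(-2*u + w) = -2*u*w + w^2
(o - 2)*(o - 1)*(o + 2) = o^3 - o^2 - 4*o + 4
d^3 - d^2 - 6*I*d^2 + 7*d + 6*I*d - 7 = (d - 1)*(d - 7*I)*(d + I)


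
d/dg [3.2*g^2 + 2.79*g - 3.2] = 6.4*g + 2.79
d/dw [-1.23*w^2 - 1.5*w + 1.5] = -2.46*w - 1.5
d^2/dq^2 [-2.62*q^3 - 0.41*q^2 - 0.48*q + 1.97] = -15.72*q - 0.82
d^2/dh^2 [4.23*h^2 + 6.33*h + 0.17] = 8.46000000000000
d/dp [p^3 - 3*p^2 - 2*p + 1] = 3*p^2 - 6*p - 2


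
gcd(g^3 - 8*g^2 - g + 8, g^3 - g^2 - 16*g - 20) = 1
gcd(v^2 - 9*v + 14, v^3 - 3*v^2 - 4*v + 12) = v - 2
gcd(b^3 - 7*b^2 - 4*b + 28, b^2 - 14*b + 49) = b - 7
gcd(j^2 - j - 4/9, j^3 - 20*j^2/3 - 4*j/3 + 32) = 1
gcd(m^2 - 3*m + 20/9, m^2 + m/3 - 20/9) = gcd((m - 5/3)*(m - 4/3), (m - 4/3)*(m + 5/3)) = m - 4/3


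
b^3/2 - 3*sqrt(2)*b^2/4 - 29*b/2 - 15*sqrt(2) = (b/2 + sqrt(2))*(b - 5*sqrt(2))*(b + 3*sqrt(2)/2)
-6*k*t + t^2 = t*(-6*k + t)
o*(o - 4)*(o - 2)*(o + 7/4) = o^4 - 17*o^3/4 - 5*o^2/2 + 14*o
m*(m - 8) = m^2 - 8*m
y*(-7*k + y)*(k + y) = -7*k^2*y - 6*k*y^2 + y^3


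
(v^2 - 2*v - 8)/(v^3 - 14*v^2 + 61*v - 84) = (v + 2)/(v^2 - 10*v + 21)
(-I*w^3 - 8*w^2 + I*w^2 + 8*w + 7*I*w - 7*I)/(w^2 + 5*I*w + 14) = (-I*w^3 + w^2*(-8 + I) + w*(8 + 7*I) - 7*I)/(w^2 + 5*I*w + 14)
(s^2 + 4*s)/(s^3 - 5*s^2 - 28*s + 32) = s/(s^2 - 9*s + 8)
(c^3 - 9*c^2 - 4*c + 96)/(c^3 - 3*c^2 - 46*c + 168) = (c^2 - 5*c - 24)/(c^2 + c - 42)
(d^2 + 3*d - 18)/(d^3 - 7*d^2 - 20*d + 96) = (d + 6)/(d^2 - 4*d - 32)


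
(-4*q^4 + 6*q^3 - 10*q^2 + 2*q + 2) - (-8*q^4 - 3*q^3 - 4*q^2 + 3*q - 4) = 4*q^4 + 9*q^3 - 6*q^2 - q + 6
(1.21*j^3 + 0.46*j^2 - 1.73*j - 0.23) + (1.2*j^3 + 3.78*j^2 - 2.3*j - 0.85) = 2.41*j^3 + 4.24*j^2 - 4.03*j - 1.08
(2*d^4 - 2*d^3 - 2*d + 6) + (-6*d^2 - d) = 2*d^4 - 2*d^3 - 6*d^2 - 3*d + 6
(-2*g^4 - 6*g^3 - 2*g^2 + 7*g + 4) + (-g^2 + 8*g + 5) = -2*g^4 - 6*g^3 - 3*g^2 + 15*g + 9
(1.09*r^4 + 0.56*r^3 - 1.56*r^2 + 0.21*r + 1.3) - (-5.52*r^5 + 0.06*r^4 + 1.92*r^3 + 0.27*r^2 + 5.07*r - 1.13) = 5.52*r^5 + 1.03*r^4 - 1.36*r^3 - 1.83*r^2 - 4.86*r + 2.43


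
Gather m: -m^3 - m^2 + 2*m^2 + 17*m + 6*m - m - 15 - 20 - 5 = -m^3 + m^2 + 22*m - 40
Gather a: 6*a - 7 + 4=6*a - 3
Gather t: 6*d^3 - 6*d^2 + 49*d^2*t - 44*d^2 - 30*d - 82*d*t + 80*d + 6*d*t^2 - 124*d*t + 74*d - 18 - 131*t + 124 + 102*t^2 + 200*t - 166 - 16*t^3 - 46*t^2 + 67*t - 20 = 6*d^3 - 50*d^2 + 124*d - 16*t^3 + t^2*(6*d + 56) + t*(49*d^2 - 206*d + 136) - 80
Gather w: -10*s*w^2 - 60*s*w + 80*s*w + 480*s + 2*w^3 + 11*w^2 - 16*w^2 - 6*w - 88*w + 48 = 480*s + 2*w^3 + w^2*(-10*s - 5) + w*(20*s - 94) + 48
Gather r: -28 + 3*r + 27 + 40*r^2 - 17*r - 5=40*r^2 - 14*r - 6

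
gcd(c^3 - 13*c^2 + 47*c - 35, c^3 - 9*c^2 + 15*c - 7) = c^2 - 8*c + 7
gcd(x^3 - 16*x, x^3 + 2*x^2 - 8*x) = x^2 + 4*x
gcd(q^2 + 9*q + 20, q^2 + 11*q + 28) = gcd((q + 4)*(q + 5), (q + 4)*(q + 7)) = q + 4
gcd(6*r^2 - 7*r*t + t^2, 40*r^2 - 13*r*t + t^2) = 1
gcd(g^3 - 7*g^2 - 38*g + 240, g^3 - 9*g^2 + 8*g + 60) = g - 5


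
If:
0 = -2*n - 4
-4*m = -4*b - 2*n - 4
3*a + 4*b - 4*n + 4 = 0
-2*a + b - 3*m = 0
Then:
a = 12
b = -12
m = -12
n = -2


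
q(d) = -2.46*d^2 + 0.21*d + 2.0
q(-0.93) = -0.32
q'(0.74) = -3.43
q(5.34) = -67.03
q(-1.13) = -1.38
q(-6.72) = -110.50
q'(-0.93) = 4.79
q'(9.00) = -44.07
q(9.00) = -195.37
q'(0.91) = -4.27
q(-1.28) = -2.30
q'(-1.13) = 5.77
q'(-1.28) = 6.51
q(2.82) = -16.97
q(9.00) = -195.37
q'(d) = 0.21 - 4.92*d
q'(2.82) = -13.66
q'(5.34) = -26.06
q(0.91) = 0.15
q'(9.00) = -44.07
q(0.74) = 0.81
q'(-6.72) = 33.27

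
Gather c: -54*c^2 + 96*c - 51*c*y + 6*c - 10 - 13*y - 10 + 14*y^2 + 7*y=-54*c^2 + c*(102 - 51*y) + 14*y^2 - 6*y - 20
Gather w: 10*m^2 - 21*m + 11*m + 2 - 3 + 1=10*m^2 - 10*m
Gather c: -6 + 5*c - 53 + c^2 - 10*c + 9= c^2 - 5*c - 50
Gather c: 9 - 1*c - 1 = 8 - c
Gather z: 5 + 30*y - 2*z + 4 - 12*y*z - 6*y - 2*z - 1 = 24*y + z*(-12*y - 4) + 8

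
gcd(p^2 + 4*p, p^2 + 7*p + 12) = p + 4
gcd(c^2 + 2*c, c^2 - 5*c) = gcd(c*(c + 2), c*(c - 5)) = c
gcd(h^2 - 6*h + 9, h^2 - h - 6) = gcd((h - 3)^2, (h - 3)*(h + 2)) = h - 3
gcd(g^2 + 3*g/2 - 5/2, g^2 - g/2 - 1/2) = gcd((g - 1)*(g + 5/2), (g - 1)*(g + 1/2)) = g - 1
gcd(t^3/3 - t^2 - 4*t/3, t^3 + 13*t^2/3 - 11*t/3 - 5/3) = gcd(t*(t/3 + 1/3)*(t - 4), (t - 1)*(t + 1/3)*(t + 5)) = 1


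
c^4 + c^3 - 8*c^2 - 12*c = c*(c - 3)*(c + 2)^2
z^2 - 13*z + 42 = (z - 7)*(z - 6)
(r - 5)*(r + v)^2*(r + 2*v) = r^4 + 4*r^3*v - 5*r^3 + 5*r^2*v^2 - 20*r^2*v + 2*r*v^3 - 25*r*v^2 - 10*v^3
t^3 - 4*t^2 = t^2*(t - 4)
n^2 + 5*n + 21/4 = (n + 3/2)*(n + 7/2)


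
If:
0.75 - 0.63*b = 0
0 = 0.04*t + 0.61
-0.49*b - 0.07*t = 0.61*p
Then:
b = 1.19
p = 0.79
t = -15.25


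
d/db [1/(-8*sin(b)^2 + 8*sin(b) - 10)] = 2*(sin(2*b) - cos(b))/(-4*sin(b) - 2*cos(2*b) + 7)^2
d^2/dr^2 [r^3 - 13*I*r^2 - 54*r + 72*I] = 6*r - 26*I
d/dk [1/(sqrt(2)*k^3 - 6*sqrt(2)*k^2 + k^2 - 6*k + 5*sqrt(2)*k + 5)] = (-3*sqrt(2)*k^2 - 2*k + 12*sqrt(2)*k - 5*sqrt(2) + 6)/(sqrt(2)*k^3 - 6*sqrt(2)*k^2 + k^2 - 6*k + 5*sqrt(2)*k + 5)^2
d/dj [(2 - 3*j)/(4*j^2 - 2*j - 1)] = (12*j^2 - 16*j + 7)/(16*j^4 - 16*j^3 - 4*j^2 + 4*j + 1)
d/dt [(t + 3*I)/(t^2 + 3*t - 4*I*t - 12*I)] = (t^2 + 3*t - 4*I*t - (t + 3*I)*(2*t + 3 - 4*I) - 12*I)/(t^2 + 3*t - 4*I*t - 12*I)^2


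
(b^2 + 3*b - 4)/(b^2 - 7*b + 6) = (b + 4)/(b - 6)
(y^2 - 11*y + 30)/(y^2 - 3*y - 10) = (y - 6)/(y + 2)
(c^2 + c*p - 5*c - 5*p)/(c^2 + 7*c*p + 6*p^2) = (c - 5)/(c + 6*p)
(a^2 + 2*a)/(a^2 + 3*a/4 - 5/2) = 4*a/(4*a - 5)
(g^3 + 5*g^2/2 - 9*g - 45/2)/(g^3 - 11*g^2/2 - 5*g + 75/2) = (g + 3)/(g - 5)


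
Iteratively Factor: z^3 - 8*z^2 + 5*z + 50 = (z - 5)*(z^2 - 3*z - 10) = (z - 5)^2*(z + 2)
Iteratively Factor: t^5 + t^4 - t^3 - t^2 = (t - 1)*(t^4 + 2*t^3 + t^2) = (t - 1)*(t + 1)*(t^3 + t^2) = t*(t - 1)*(t + 1)*(t^2 + t) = t^2*(t - 1)*(t + 1)*(t + 1)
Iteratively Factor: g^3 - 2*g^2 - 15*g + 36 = (g + 4)*(g^2 - 6*g + 9) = (g - 3)*(g + 4)*(g - 3)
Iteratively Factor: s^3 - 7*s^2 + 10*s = (s)*(s^2 - 7*s + 10) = s*(s - 2)*(s - 5)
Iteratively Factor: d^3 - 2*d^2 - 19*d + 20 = (d - 1)*(d^2 - d - 20) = (d - 5)*(d - 1)*(d + 4)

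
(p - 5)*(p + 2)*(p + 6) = p^3 + 3*p^2 - 28*p - 60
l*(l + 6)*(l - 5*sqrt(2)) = l^3 - 5*sqrt(2)*l^2 + 6*l^2 - 30*sqrt(2)*l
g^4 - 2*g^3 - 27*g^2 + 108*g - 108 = (g - 3)^2*(g - 2)*(g + 6)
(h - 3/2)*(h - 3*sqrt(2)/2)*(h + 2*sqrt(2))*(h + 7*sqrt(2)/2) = h^4 - 3*h^3/2 + 4*sqrt(2)*h^3 - 6*sqrt(2)*h^2 - 5*h^2/2 - 21*sqrt(2)*h + 15*h/4 + 63*sqrt(2)/2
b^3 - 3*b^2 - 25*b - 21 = (b - 7)*(b + 1)*(b + 3)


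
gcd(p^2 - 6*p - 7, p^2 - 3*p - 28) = p - 7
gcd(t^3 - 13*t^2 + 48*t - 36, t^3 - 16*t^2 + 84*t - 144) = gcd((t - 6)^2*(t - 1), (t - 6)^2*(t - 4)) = t^2 - 12*t + 36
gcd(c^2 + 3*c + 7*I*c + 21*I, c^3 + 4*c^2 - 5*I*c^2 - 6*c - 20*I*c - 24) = 1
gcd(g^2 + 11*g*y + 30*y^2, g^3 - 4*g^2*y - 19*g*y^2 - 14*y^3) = 1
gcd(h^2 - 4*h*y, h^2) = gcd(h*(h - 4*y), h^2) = h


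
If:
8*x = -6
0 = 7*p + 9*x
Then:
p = 27/28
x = -3/4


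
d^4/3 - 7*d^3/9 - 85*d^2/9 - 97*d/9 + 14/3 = (d/3 + 1)*(d - 7)*(d - 1/3)*(d + 2)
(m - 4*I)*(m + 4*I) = m^2 + 16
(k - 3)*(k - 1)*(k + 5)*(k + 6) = k^4 + 7*k^3 - 11*k^2 - 87*k + 90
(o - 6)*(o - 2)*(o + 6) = o^3 - 2*o^2 - 36*o + 72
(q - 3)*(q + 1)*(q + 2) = q^3 - 7*q - 6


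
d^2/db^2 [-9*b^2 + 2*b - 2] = -18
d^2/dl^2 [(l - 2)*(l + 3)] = 2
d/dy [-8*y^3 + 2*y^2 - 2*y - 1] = -24*y^2 + 4*y - 2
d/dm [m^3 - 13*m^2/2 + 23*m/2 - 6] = 3*m^2 - 13*m + 23/2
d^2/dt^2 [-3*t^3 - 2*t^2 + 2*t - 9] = -18*t - 4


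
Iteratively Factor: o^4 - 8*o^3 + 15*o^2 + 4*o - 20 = (o + 1)*(o^3 - 9*o^2 + 24*o - 20) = (o - 2)*(o + 1)*(o^2 - 7*o + 10) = (o - 5)*(o - 2)*(o + 1)*(o - 2)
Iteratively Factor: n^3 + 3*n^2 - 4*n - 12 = (n + 3)*(n^2 - 4) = (n - 2)*(n + 3)*(n + 2)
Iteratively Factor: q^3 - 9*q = (q)*(q^2 - 9) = q*(q - 3)*(q + 3)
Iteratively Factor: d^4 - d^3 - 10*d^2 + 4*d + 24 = (d - 2)*(d^3 + d^2 - 8*d - 12) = (d - 3)*(d - 2)*(d^2 + 4*d + 4) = (d - 3)*(d - 2)*(d + 2)*(d + 2)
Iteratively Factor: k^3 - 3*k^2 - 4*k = (k - 4)*(k^2 + k) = (k - 4)*(k + 1)*(k)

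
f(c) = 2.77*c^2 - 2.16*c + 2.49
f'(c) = 5.54*c - 2.16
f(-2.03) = 18.29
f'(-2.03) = -13.41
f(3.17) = 23.48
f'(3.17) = 15.40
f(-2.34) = 22.71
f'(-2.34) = -15.12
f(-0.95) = 7.04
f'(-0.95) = -7.42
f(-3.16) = 36.98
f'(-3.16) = -19.67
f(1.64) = 6.40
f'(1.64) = 6.93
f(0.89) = 2.76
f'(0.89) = 2.77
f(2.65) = 16.22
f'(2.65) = 12.52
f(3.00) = 20.94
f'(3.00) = 14.46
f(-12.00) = 427.29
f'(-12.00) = -68.64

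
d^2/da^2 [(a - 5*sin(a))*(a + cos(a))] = 5*a*sin(a) - a*cos(a) - 2*sin(a) + 10*sin(2*a) - 10*cos(a) + 2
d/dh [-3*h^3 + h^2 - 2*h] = -9*h^2 + 2*h - 2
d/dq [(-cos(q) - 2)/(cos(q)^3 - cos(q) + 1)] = -(3*cos(q)/2 + 3*cos(2*q) + cos(3*q)/2)*sin(q)/(sin(q)^2*cos(q) - 1)^2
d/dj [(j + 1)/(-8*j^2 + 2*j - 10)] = (-4*j^2 + j + (j + 1)*(8*j - 1) - 5)/(2*(4*j^2 - j + 5)^2)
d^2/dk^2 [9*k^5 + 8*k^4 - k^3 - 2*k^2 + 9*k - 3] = 180*k^3 + 96*k^2 - 6*k - 4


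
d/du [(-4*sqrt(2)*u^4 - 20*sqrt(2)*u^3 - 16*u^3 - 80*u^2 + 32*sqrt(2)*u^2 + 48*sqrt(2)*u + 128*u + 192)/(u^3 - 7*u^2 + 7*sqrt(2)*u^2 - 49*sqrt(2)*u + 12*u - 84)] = 4*(-sqrt(2)*u^6 - 28*u^5 + 14*sqrt(2)*u^5 - 37*sqrt(2)*u^4 + 272*u^4 + 820*u^3 + 584*sqrt(2)*u^3 - 104*u^2 + 2196*sqrt(2)*u^2 - 2016*sqrt(2)*u + 4032*u - 3264 + 1344*sqrt(2))/(u^6 - 14*u^5 + 14*sqrt(2)*u^5 - 196*sqrt(2)*u^4 + 171*u^4 - 1708*u^3 + 854*sqrt(2)*u^3 - 2352*sqrt(2)*u^2 + 6122*u^2 - 2016*u + 8232*sqrt(2)*u + 7056)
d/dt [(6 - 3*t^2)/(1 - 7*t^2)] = 78*t/(7*t^2 - 1)^2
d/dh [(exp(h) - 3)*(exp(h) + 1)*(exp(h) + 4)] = (3*exp(2*h) + 4*exp(h) - 11)*exp(h)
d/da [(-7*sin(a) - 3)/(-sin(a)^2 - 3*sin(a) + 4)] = (-6*sin(a) + 7*cos(a)^2 - 44)*cos(a)/((sin(a) - 1)^2*(sin(a) + 4)^2)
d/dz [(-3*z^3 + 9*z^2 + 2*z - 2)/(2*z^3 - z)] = (-18*z^4 - 2*z^3 + 3*z^2 - 2)/(4*z^6 - 4*z^4 + z^2)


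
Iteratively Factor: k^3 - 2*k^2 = (k - 2)*(k^2) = k*(k - 2)*(k)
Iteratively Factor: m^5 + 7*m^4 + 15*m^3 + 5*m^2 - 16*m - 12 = (m + 2)*(m^4 + 5*m^3 + 5*m^2 - 5*m - 6) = (m + 2)*(m + 3)*(m^3 + 2*m^2 - m - 2) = (m + 1)*(m + 2)*(m + 3)*(m^2 + m - 2) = (m - 1)*(m + 1)*(m + 2)*(m + 3)*(m + 2)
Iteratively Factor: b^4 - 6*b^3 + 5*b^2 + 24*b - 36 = (b + 2)*(b^3 - 8*b^2 + 21*b - 18) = (b - 3)*(b + 2)*(b^2 - 5*b + 6) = (b - 3)*(b - 2)*(b + 2)*(b - 3)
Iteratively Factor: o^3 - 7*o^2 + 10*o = (o - 5)*(o^2 - 2*o) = o*(o - 5)*(o - 2)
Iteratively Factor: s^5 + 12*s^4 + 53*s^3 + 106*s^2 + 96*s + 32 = (s + 1)*(s^4 + 11*s^3 + 42*s^2 + 64*s + 32) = (s + 1)^2*(s^3 + 10*s^2 + 32*s + 32) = (s + 1)^2*(s + 2)*(s^2 + 8*s + 16) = (s + 1)^2*(s + 2)*(s + 4)*(s + 4)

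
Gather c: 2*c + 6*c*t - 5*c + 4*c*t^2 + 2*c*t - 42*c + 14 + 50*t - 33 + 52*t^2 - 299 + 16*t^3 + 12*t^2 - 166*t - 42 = c*(4*t^2 + 8*t - 45) + 16*t^3 + 64*t^2 - 116*t - 360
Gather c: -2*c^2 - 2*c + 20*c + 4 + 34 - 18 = -2*c^2 + 18*c + 20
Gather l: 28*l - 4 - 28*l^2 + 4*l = -28*l^2 + 32*l - 4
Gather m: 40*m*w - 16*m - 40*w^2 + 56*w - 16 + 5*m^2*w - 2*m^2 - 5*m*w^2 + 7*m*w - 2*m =m^2*(5*w - 2) + m*(-5*w^2 + 47*w - 18) - 40*w^2 + 56*w - 16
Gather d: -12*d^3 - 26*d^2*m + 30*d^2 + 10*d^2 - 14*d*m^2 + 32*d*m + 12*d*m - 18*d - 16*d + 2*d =-12*d^3 + d^2*(40 - 26*m) + d*(-14*m^2 + 44*m - 32)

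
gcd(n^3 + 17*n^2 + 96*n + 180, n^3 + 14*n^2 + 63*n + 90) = n^2 + 11*n + 30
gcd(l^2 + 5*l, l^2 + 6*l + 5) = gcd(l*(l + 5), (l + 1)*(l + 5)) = l + 5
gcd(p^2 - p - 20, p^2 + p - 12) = p + 4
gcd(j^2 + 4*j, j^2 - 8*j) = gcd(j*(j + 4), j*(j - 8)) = j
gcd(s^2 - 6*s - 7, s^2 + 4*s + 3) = s + 1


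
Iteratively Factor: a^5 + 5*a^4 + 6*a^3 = (a + 3)*(a^4 + 2*a^3) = (a + 2)*(a + 3)*(a^3) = a*(a + 2)*(a + 3)*(a^2) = a^2*(a + 2)*(a + 3)*(a)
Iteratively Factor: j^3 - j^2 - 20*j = (j - 5)*(j^2 + 4*j) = j*(j - 5)*(j + 4)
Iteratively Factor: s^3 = (s)*(s^2) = s^2*(s)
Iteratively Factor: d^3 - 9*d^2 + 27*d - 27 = (d - 3)*(d^2 - 6*d + 9) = (d - 3)^2*(d - 3)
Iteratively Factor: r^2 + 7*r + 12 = (r + 3)*(r + 4)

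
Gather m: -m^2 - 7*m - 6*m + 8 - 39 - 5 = -m^2 - 13*m - 36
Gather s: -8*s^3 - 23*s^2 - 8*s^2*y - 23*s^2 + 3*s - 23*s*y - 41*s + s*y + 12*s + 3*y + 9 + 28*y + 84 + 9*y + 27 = -8*s^3 + s^2*(-8*y - 46) + s*(-22*y - 26) + 40*y + 120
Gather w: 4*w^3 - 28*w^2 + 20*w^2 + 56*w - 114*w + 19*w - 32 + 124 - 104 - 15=4*w^3 - 8*w^2 - 39*w - 27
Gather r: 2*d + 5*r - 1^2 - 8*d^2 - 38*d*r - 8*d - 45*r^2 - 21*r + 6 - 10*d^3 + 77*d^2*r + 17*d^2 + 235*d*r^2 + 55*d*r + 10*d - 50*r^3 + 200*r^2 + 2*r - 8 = -10*d^3 + 9*d^2 + 4*d - 50*r^3 + r^2*(235*d + 155) + r*(77*d^2 + 17*d - 14) - 3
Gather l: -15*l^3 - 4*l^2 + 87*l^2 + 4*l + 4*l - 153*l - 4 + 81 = -15*l^3 + 83*l^2 - 145*l + 77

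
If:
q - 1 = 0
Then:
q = 1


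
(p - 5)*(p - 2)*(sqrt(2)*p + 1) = sqrt(2)*p^3 - 7*sqrt(2)*p^2 + p^2 - 7*p + 10*sqrt(2)*p + 10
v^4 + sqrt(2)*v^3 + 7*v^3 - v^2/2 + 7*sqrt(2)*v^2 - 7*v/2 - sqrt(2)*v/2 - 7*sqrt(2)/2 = (v + 7)*(v - sqrt(2)/2)*(v + sqrt(2)/2)*(v + sqrt(2))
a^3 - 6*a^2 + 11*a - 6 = (a - 3)*(a - 2)*(a - 1)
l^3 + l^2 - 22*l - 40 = (l - 5)*(l + 2)*(l + 4)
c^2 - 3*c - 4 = (c - 4)*(c + 1)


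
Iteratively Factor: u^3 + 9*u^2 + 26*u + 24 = (u + 4)*(u^2 + 5*u + 6) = (u + 2)*(u + 4)*(u + 3)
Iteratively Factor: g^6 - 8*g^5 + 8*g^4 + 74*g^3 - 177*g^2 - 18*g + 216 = (g + 3)*(g^5 - 11*g^4 + 41*g^3 - 49*g^2 - 30*g + 72) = (g - 4)*(g + 3)*(g^4 - 7*g^3 + 13*g^2 + 3*g - 18) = (g - 4)*(g - 3)*(g + 3)*(g^3 - 4*g^2 + g + 6) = (g - 4)*(g - 3)*(g - 2)*(g + 3)*(g^2 - 2*g - 3) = (g - 4)*(g - 3)*(g - 2)*(g + 1)*(g + 3)*(g - 3)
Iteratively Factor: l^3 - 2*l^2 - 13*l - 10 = (l - 5)*(l^2 + 3*l + 2) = (l - 5)*(l + 1)*(l + 2)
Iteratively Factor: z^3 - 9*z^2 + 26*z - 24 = (z - 4)*(z^2 - 5*z + 6) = (z - 4)*(z - 3)*(z - 2)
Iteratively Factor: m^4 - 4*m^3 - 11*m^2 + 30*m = (m)*(m^3 - 4*m^2 - 11*m + 30) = m*(m + 3)*(m^2 - 7*m + 10) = m*(m - 5)*(m + 3)*(m - 2)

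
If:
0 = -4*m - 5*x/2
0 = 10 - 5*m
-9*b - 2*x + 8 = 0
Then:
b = 8/5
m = 2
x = -16/5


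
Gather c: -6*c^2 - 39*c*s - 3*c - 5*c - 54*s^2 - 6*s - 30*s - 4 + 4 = -6*c^2 + c*(-39*s - 8) - 54*s^2 - 36*s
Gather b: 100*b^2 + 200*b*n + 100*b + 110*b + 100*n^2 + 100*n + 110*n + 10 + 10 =100*b^2 + b*(200*n + 210) + 100*n^2 + 210*n + 20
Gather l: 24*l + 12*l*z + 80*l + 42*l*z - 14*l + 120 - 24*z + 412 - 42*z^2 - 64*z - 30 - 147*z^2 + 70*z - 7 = l*(54*z + 90) - 189*z^2 - 18*z + 495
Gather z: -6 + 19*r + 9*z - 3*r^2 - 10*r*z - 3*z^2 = -3*r^2 + 19*r - 3*z^2 + z*(9 - 10*r) - 6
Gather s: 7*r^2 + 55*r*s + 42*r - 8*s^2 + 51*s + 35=7*r^2 + 42*r - 8*s^2 + s*(55*r + 51) + 35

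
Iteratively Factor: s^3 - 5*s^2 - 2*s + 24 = (s - 4)*(s^2 - s - 6) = (s - 4)*(s + 2)*(s - 3)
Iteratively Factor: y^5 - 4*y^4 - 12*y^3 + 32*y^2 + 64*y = (y - 4)*(y^4 - 12*y^2 - 16*y) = (y - 4)*(y + 2)*(y^3 - 2*y^2 - 8*y) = y*(y - 4)*(y + 2)*(y^2 - 2*y - 8) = y*(y - 4)*(y + 2)^2*(y - 4)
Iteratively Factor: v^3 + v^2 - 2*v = (v)*(v^2 + v - 2) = v*(v + 2)*(v - 1)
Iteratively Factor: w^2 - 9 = (w - 3)*(w + 3)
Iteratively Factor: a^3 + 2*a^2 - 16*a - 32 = (a - 4)*(a^2 + 6*a + 8) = (a - 4)*(a + 4)*(a + 2)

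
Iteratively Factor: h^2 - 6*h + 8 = (h - 4)*(h - 2)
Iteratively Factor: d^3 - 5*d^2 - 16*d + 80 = (d - 5)*(d^2 - 16) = (d - 5)*(d - 4)*(d + 4)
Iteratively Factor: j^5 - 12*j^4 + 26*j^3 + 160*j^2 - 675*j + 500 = (j - 5)*(j^4 - 7*j^3 - 9*j^2 + 115*j - 100) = (j - 5)*(j - 1)*(j^3 - 6*j^2 - 15*j + 100) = (j - 5)*(j - 1)*(j + 4)*(j^2 - 10*j + 25) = (j - 5)^2*(j - 1)*(j + 4)*(j - 5)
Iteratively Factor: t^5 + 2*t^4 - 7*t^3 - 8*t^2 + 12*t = (t + 2)*(t^4 - 7*t^2 + 6*t) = (t - 1)*(t + 2)*(t^3 + t^2 - 6*t) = (t - 2)*(t - 1)*(t + 2)*(t^2 + 3*t) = t*(t - 2)*(t - 1)*(t + 2)*(t + 3)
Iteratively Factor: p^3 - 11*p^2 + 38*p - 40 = (p - 4)*(p^2 - 7*p + 10) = (p - 4)*(p - 2)*(p - 5)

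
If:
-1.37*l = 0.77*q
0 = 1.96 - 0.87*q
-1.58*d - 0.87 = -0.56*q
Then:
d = 0.25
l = -1.27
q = 2.25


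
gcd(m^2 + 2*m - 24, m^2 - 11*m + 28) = m - 4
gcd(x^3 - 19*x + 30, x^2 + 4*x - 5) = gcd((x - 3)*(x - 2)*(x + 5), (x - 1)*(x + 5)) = x + 5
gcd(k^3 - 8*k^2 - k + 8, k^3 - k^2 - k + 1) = k^2 - 1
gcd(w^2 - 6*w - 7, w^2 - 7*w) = w - 7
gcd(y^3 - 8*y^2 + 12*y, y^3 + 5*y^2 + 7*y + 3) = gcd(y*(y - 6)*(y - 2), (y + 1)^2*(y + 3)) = 1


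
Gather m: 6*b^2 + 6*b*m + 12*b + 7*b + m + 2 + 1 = 6*b^2 + 19*b + m*(6*b + 1) + 3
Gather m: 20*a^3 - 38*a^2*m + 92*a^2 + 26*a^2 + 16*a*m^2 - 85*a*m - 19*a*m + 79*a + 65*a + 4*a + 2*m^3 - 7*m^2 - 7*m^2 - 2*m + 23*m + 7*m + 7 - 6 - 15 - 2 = 20*a^3 + 118*a^2 + 148*a + 2*m^3 + m^2*(16*a - 14) + m*(-38*a^2 - 104*a + 28) - 16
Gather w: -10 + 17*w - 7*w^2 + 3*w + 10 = -7*w^2 + 20*w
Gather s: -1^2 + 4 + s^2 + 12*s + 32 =s^2 + 12*s + 35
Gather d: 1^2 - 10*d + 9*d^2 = 9*d^2 - 10*d + 1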